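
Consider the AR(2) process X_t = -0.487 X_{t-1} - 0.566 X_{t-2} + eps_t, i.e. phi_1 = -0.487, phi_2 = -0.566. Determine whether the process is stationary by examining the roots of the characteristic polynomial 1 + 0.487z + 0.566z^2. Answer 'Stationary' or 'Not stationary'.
\text{Stationary}

The AR(p) characteristic polynomial is P(z) = 1 + 0.487z + 0.566z^2.
Stationarity requires all roots to lie outside the unit circle, i.e. |z| > 1 for every root.
Set 1 + (0.487) z + (0.566) z^2 = 0, i.e. a z^2 + b z + c = 0 with a = 0.566, b = 0.487, c = 1.
Discriminant D = b^2 - 4ac = (0.487)^2 - 4*(0.566)*1 = 0.237169 - (2.264) = -2.026831.
D < 0, so the roots are the complex-conjugate pair z = (-b +/- i sqrt(-D)) / (2a) = -0.4302 +/- 1.2577i.
For a conjugate pair |z|^2 = z * conj(z) = (product of roots) = c/a = 1/(0.566) = 1.766784, so |z| = sqrt(1.766784) = 1.3292 for both roots.
Moduli of all roots: 1.3292, 1.3292.
All moduli strictly greater than 1? Yes.
Verdict: Stationary.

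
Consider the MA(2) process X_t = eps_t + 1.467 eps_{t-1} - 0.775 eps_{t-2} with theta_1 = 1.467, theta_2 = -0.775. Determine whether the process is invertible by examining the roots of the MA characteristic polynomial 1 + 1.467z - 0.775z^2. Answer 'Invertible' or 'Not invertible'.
\text{Not invertible}

The MA(q) characteristic polynomial is P(z) = 1 + 1.467z - 0.775z^2.
Invertibility requires all roots to lie outside the unit circle, i.e. |z| > 1 for every root.
Set 1 + (1.467) z + (-0.775) z^2 = 0, i.e. a z^2 + b z + c = 0 with a = -0.775, b = 1.467, c = 1.
Discriminant D = b^2 - 4ac = (1.467)^2 - 4*(-0.775)*1 = 2.152089 - (-3.1) = 5.252089.
D >= 0, so the roots are real: z = (-b +/- sqrt(D)) / (2a) = (-1.467 +/- 2.291744) / (-1.55).
  z_1 = (-1.467 + 2.291744) / (-1.55) = -0.5321,   |z_1| = 0.5321.
  z_2 = (-1.467 - 2.291744) / (-1.55) = 2.425,   |z_2| = 2.425.
Moduli of all roots: 0.5321, 2.4250.
All moduli strictly greater than 1? No.
Verdict: Not invertible.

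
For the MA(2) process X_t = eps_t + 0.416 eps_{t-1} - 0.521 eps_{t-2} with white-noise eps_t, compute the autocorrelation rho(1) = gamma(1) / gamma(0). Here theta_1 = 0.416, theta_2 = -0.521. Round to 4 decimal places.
\rho(1) = 0.1379

For an MA(q) process with theta_0 = 1, the autocovariance is
  gamma(k) = sigma^2 * sum_{i=0..q-k} theta_i * theta_{i+k},
and rho(k) = gamma(k) / gamma(0). Sigma^2 cancels.
  numerator   = (1)*(0.416) + (0.416)*(-0.521) = 0.199264.
  denominator = (1)^2 + (0.416)^2 + (-0.521)^2 = 1.444497.
  rho(1) = 0.199264 / 1.444497 = 0.1379.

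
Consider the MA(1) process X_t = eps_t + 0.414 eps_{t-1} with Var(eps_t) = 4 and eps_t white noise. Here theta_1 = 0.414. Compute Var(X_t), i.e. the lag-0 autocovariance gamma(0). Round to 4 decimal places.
\gamma(0) = 4.6856

For an MA(q) process X_t = eps_t + sum_i theta_i eps_{t-i} with
Var(eps_t) = sigma^2, the variance is
  gamma(0) = sigma^2 * (1 + sum_i theta_i^2).
  sum_i theta_i^2 = (0.414)^2 = 0.171396.
  gamma(0) = 4 * (1 + 0.171396) = 4 * 1.171396 = 4.685584, which rounds to 4.6856.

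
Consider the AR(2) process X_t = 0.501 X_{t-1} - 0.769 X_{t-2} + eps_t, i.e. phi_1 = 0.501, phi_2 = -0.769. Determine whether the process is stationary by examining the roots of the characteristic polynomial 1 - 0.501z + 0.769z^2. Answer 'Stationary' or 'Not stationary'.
\text{Stationary}

The AR(p) characteristic polynomial is P(z) = 1 - 0.501z + 0.769z^2.
Stationarity requires all roots to lie outside the unit circle, i.e. |z| > 1 for every root.
Set 1 + (-0.501) z + (0.769) z^2 = 0, i.e. a z^2 + b z + c = 0 with a = 0.769, b = -0.501, c = 1.
Discriminant D = b^2 - 4ac = (-0.501)^2 - 4*(0.769)*1 = 0.251001 - (3.076) = -2.824999.
D < 0, so the roots are the complex-conjugate pair z = (-b +/- i sqrt(-D)) / (2a) = 0.3257 +/- 1.0928i.
For a conjugate pair |z|^2 = z * conj(z) = (product of roots) = c/a = 1/(0.769) = 1.30039, so |z| = sqrt(1.30039) = 1.1403 for both roots.
Moduli of all roots: 1.1403, 1.1403.
All moduli strictly greater than 1? Yes.
Verdict: Stationary.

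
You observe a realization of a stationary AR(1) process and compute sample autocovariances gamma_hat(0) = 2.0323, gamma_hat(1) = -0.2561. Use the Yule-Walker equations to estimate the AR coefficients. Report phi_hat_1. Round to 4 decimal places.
\hat\phi_{1} = -0.1260

The Yule-Walker equations for an AR(p) process read, in matrix form,
  Gamma_p phi = r_p,   with   (Gamma_p)_{ij} = gamma(|i - j|),
                       (r_p)_i = gamma(i),   i,j = 1..p.
Substitute the sample gammas (Toeplitz matrix and right-hand side of size 1):
  Gamma_p = [[2.0323]]
  r_p     = [-0.2561]
With p = 1 this is the single equation gamma(0) phi_1 = gamma(1):
  phi_hat_1 = gamma(1) / gamma(0) = -0.2561 / 2.0323 = -0.1260.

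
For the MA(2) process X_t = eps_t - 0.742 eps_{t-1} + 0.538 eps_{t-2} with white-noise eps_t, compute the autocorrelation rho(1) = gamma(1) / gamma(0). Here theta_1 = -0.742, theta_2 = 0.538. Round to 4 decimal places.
\rho(1) = -0.6202

For an MA(q) process with theta_0 = 1, the autocovariance is
  gamma(k) = sigma^2 * sum_{i=0..q-k} theta_i * theta_{i+k},
and rho(k) = gamma(k) / gamma(0). Sigma^2 cancels.
  numerator   = (1)*(-0.742) + (-0.742)*(0.538) = -1.141196.
  denominator = (1)^2 + (-0.742)^2 + (0.538)^2 = 1.840008.
  rho(1) = -1.141196 / 1.840008 = -0.6202.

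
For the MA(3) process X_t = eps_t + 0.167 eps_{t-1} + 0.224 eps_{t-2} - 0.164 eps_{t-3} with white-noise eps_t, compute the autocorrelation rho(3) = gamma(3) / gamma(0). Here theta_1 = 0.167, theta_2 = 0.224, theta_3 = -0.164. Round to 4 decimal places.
\rho(3) = -0.1484

For an MA(q) process with theta_0 = 1, the autocovariance is
  gamma(k) = sigma^2 * sum_{i=0..q-k} theta_i * theta_{i+k},
and rho(k) = gamma(k) / gamma(0). Sigma^2 cancels.
  numerator   = (1)*(-0.164) = -0.164.
  denominator = (1)^2 + (0.167)^2 + (0.224)^2 + (-0.164)^2 = 1.104961.
  rho(3) = -0.164 / 1.104961 = -0.1484.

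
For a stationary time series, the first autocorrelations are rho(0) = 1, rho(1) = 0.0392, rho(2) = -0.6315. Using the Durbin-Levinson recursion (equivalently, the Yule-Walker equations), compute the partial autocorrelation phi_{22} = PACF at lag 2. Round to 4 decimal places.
\phi_{22} = -0.6340

The PACF at lag k is phi_{kk}, the last component of the solution
to the Yule-Walker system G_k phi = r_k where
  (G_k)_{ij} = rho(|i - j|), (r_k)_i = rho(i), i,j = 1..k.
Equivalently, Durbin-Levinson gives phi_{kk} iteratively:
  phi_{11} = rho(1)
  phi_{kk} = [rho(k) - sum_{j=1..k-1} phi_{k-1,j} rho(k-j)]
            / [1 - sum_{j=1..k-1} phi_{k-1,j} rho(j)],
  phi_{k,j} = phi_{k-1,j} - phi_{kk} phi_{k-1,k-j},  j = 1..k-1.
Step k = 1:
  phi_11 = rho(1) = 0.0392.
Step k = 2:
  phi_22 = [rho(2) - phi_11 rho(1)] / [1 - phi_11 rho(1)] = [-0.6315 - (0.0392)(0.0392)] / [1 - (0.0392)(0.0392)]
         = -0.63303664 / 0.99846336 = -0.634.
Therefore phi_{22} = -0.6340.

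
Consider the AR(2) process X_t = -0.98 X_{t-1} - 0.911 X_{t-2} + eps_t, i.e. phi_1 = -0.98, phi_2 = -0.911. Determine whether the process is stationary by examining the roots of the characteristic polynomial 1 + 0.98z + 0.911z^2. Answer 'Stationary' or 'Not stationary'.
\text{Stationary}

The AR(p) characteristic polynomial is P(z) = 1 + 0.98z + 0.911z^2.
Stationarity requires all roots to lie outside the unit circle, i.e. |z| > 1 for every root.
Set 1 + (0.98) z + (0.911) z^2 = 0, i.e. a z^2 + b z + c = 0 with a = 0.911, b = 0.98, c = 1.
Discriminant D = b^2 - 4ac = (0.98)^2 - 4*(0.911)*1 = 0.9604 - (3.644) = -2.6836.
D < 0, so the roots are the complex-conjugate pair z = (-b +/- i sqrt(-D)) / (2a) = -0.5379 +/- 0.8991i.
For a conjugate pair |z|^2 = z * conj(z) = (product of roots) = c/a = 1/(0.911) = 1.097695, so |z| = sqrt(1.097695) = 1.0477 for both roots.
Moduli of all roots: 1.0477, 1.0477.
All moduli strictly greater than 1? Yes.
Verdict: Stationary.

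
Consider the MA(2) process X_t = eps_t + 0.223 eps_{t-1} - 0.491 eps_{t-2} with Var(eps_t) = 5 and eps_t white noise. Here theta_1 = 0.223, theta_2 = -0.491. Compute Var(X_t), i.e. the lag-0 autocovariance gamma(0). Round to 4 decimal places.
\gamma(0) = 6.4541

For an MA(q) process X_t = eps_t + sum_i theta_i eps_{t-i} with
Var(eps_t) = sigma^2, the variance is
  gamma(0) = sigma^2 * (1 + sum_i theta_i^2).
  sum_i theta_i^2 = (0.223)^2 + (-0.491)^2 = 0.049729 + 0.241081 = 0.29081.
  gamma(0) = 5 * (1 + 0.29081) = 5 * 1.29081 = 6.45405, which rounds to 6.4541.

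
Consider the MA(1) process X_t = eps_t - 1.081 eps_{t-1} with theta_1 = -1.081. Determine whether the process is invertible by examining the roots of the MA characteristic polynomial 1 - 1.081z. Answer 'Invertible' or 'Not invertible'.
\text{Not invertible}

The MA(q) characteristic polynomial is P(z) = 1 - 1.081z.
Invertibility requires all roots to lie outside the unit circle, i.e. |z| > 1 for every root.
This is linear in z: 1 + (-1.081) z = 0  =>  z = -1/(-1.081) = 0.925069,  |z| = 0.925069.
Moduli of all roots: 0.9251.
All moduli strictly greater than 1? No.
Verdict: Not invertible.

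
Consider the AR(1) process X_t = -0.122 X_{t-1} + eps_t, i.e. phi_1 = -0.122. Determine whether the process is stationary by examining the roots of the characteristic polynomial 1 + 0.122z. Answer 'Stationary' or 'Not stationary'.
\text{Stationary}

The AR(p) characteristic polynomial is P(z) = 1 + 0.122z.
Stationarity requires all roots to lie outside the unit circle, i.e. |z| > 1 for every root.
This is linear in z: 1 + (0.122) z = 0  =>  z = -1/(0.122) = -8.196721,  |z| = 8.196721.
Moduli of all roots: 8.1967.
All moduli strictly greater than 1? Yes.
Verdict: Stationary.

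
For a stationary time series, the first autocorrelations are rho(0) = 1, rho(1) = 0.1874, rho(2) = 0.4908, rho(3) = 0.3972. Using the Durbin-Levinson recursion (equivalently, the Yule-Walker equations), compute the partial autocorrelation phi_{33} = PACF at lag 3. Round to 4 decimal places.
\phi_{33} = 0.3470

The PACF at lag k is phi_{kk}, the last component of the solution
to the Yule-Walker system G_k phi = r_k where
  (G_k)_{ij} = rho(|i - j|), (r_k)_i = rho(i), i,j = 1..k.
Equivalently, Durbin-Levinson gives phi_{kk} iteratively:
  phi_{11} = rho(1)
  phi_{kk} = [rho(k) - sum_{j=1..k-1} phi_{k-1,j} rho(k-j)]
            / [1 - sum_{j=1..k-1} phi_{k-1,j} rho(j)],
  phi_{k,j} = phi_{k-1,j} - phi_{kk} phi_{k-1,k-j},  j = 1..k-1.
Step k = 1:
  phi_11 = rho(1) = 0.1874.
Step k = 2:
  phi_22 = [rho(2) - phi_11 rho(1)] / [1 - phi_11 rho(1)] = [0.4908 - (0.1874)(0.1874)] / [1 - (0.1874)(0.1874)]
         = 0.45568124 / 0.96488124 = 0.472267.
  Update: phi_21 = phi_11 - phi_22 phi_11 = 0.1874 - (0.472267)(0.1874) = 0.098897.
Step k = 3:
  phi_33 = [rho(3) - phi_21 rho(2) - phi_22 rho(1)] / [1 - phi_21 rho(1) - phi_22 rho(2)]
    numerator   = 0.3972 - (0.098897)(0.4908) - (0.472267)(0.1874) = 0.26015847
    denominator = 1 - (0.098897)(0.1874) - (0.472267)(0.4908) = 0.74967818
  phi_33 = 0.26015847 / 0.74967818 = 0.347.
Therefore phi_{33} = 0.3470.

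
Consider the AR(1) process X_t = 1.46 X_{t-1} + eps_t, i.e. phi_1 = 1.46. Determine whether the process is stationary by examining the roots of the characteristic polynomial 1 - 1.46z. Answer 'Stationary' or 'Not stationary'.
\text{Not stationary}

The AR(p) characteristic polynomial is P(z) = 1 - 1.46z.
Stationarity requires all roots to lie outside the unit circle, i.e. |z| > 1 for every root.
This is linear in z: 1 + (-1.46) z = 0  =>  z = -1/(-1.46) = 0.684932,  |z| = 0.684932.
Moduli of all roots: 0.6849.
All moduli strictly greater than 1? No.
Verdict: Not stationary.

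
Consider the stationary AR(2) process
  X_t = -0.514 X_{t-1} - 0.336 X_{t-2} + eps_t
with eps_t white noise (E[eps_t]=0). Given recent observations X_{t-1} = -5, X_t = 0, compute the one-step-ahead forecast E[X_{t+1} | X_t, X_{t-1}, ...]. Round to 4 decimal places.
E[X_{t+1} \mid \mathcal F_t] = 1.6800

For an AR(p) model X_t = c + sum_i phi_i X_{t-i} + eps_t, the
one-step-ahead conditional mean is
  E[X_{t+1} | X_t, ...] = c + sum_i phi_i X_{t+1-i}.
Substitute known values:
  E[X_{t+1} | ...] = (-0.514) * (0) + (-0.336) * (-5)
                   = 1.6800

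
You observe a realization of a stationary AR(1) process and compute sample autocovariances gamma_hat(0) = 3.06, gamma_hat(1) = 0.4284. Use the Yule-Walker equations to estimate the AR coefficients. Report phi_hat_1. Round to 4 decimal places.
\hat\phi_{1} = 0.1400

The Yule-Walker equations for an AR(p) process read, in matrix form,
  Gamma_p phi = r_p,   with   (Gamma_p)_{ij} = gamma(|i - j|),
                       (r_p)_i = gamma(i),   i,j = 1..p.
Substitute the sample gammas (Toeplitz matrix and right-hand side of size 1):
  Gamma_p = [[3.06]]
  r_p     = [0.4284]
With p = 1 this is the single equation gamma(0) phi_1 = gamma(1):
  phi_hat_1 = gamma(1) / gamma(0) = 0.4284 / 3.06 = 0.1400.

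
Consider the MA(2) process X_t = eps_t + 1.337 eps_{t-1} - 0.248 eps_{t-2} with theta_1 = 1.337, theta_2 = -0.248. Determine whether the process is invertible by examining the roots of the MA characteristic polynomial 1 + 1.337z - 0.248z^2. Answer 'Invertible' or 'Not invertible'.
\text{Not invertible}

The MA(q) characteristic polynomial is P(z) = 1 + 1.337z - 0.248z^2.
Invertibility requires all roots to lie outside the unit circle, i.e. |z| > 1 for every root.
Set 1 + (1.337) z + (-0.248) z^2 = 0, i.e. a z^2 + b z + c = 0 with a = -0.248, b = 1.337, c = 1.
Discriminant D = b^2 - 4ac = (1.337)^2 - 4*(-0.248)*1 = 1.787569 - (-0.992) = 2.779569.
D >= 0, so the roots are real: z = (-b +/- sqrt(D)) / (2a) = (-1.337 +/- 1.667204) / (-0.496).
  z_1 = (-1.337 + 1.667204) / (-0.496) = -0.6657,   |z_1| = 0.6657.
  z_2 = (-1.337 - 1.667204) / (-0.496) = 6.0569,   |z_2| = 6.0569.
Moduli of all roots: 0.6657, 6.0569.
All moduli strictly greater than 1? No.
Verdict: Not invertible.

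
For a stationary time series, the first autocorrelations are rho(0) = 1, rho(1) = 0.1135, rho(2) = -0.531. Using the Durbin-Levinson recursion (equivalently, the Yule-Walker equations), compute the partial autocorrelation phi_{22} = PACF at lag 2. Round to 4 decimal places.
\phi_{22} = -0.5510

The PACF at lag k is phi_{kk}, the last component of the solution
to the Yule-Walker system G_k phi = r_k where
  (G_k)_{ij} = rho(|i - j|), (r_k)_i = rho(i), i,j = 1..k.
Equivalently, Durbin-Levinson gives phi_{kk} iteratively:
  phi_{11} = rho(1)
  phi_{kk} = [rho(k) - sum_{j=1..k-1} phi_{k-1,j} rho(k-j)]
            / [1 - sum_{j=1..k-1} phi_{k-1,j} rho(j)],
  phi_{k,j} = phi_{k-1,j} - phi_{kk} phi_{k-1,k-j},  j = 1..k-1.
Step k = 1:
  phi_11 = rho(1) = 0.1135.
Step k = 2:
  phi_22 = [rho(2) - phi_11 rho(1)] / [1 - phi_11 rho(1)] = [-0.531 - (0.1135)(0.1135)] / [1 - (0.1135)(0.1135)]
         = -0.54388225 / 0.98711775 = -0.551.
Therefore phi_{22} = -0.5510.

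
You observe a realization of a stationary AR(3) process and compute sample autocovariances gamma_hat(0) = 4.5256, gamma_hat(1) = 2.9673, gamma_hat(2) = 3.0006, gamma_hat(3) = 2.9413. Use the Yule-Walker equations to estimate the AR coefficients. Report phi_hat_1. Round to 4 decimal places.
\hat\phi_{1} = 0.2800

The Yule-Walker equations for an AR(p) process read, in matrix form,
  Gamma_p phi = r_p,   with   (Gamma_p)_{ij} = gamma(|i - j|),
                       (r_p)_i = gamma(i),   i,j = 1..p.
Substitute the sample gammas (Toeplitz matrix and right-hand side of size 3):
  Gamma_p = [[4.5256, 2.9673, 3.0006], [2.9673, 4.5256, 2.9673], [3.0006, 2.9673, 4.5256]]
  r_p     = [2.9673, 3.0006, 2.9413]
Written out (R1..R3):
  (R1) 4.5256 phi_1 + 2.9673 phi_2 + 3.0006 phi_3 = 2.9673
  (R2) 2.9673 phi_1 + 4.5256 phi_2 + 2.9673 phi_3 = 3.0006
  (R3) 3.0006 phi_1 + 2.9673 phi_2 + 4.5256 phi_3 = 2.9413
Gaussian elimination:
  R2 <- R2 - (2.9673/4.5256) R1 = R2 - (0.65567) R1:  2.580031 phi_2 + 0.999897 phi_3 = 1.055031
  R3 <- R3 - (3.0006/4.5256) R1 = R3 - (0.663028) R1:  0.999897 phi_2 + 2.536118 phi_3 = 0.973897
  R3 <- R3 - (0.999897/2.580031) R2 = R3 - (0.387552) R2:  2.148606 phi_3 = 0.565017
Back-substitution:
  phi_hat_3 = 0.565017 / 2.148606 = 0.262969
  phi_hat_2 = (1.055031 - (0.999897)(0.262969)) / 2.580031 = 0.307007
  phi_hat_1 = (2.9673 - (2.9673)(0.307007) - (3.0006)(0.262969)) / 4.5256 = 0.280018
So phi_hat = [0.2800, 0.3070, 0.2630].
Therefore phi_hat_1 = 0.2800.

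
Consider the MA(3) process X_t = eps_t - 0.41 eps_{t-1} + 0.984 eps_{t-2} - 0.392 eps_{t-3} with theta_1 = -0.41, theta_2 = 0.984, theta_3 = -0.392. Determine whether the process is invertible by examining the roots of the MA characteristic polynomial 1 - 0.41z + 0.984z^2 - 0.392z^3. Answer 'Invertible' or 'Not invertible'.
\text{Invertible}

The MA(q) characteristic polynomial is P(z) = 1 - 0.41z + 0.984z^2 - 0.392z^3.
Invertibility requires all roots to lie outside the unit circle, i.e. |z| > 1 for every root.
Degree 3: look for a simple real root z0 first, then factor out (1 - z/z0) and solve the remaining quadratic.
Testing z0 = 2.5: P(2.5) = 1 + (-0.41)(2.5) + (0.984)(2.5)^2 + (-0.392)(2.5)^3
  = 1 + (-1.025) + (6.15) + (-6.125) = 0.  So z_0 = 2.5 is a root, |z_0| = 2.5.
Divide out the factor (1 - 0.4 z) = (1 - z/z0) (since 1/z0 = 0.4):
  P(z) = (1 - 0.4 z)(1 + (-0.01) z + (0.98) z^2)
  [check: z-coef -0.01 - (0.4) = -0.41; z^2-coef 0.98 - (0.4)(-0.01) = 0.984; z^3-coef -(0.4)(0.98) = -0.392.]
Remaining roots from the quadratic factor 1 + (-0.01) z + (0.98) z^2:
  Set 1 + (-0.01) z + (0.98) z^2 = 0, i.e. a z^2 + b z + c = 0 with a = 0.98, b = -0.01, c = 1.
  Discriminant D = b^2 - 4ac = (-0.01)^2 - 4*(0.98)*1 = 0.0001 - (3.92) = -3.9199.
  D < 0, so the roots are the complex-conjugate pair z = (-b +/- i sqrt(-D)) / (2a) = 0.0051 +/- 1.0101i.
  For a conjugate pair |z|^2 = z * conj(z) = (product of roots) = c/a = 1/(0.98) = 1.020408, so |z| = sqrt(1.020408) = 1.0102 for both roots.
Moduli of all roots: 2.5000, 1.0102, 1.0102.
All moduli strictly greater than 1? Yes.
Verdict: Invertible.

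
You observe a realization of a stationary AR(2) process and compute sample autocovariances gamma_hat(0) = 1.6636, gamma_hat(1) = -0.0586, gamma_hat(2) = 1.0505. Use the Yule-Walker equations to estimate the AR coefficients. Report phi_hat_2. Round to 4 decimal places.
\hat\phi_{2} = 0.6310

The Yule-Walker equations for an AR(p) process read, in matrix form,
  Gamma_p phi = r_p,   with   (Gamma_p)_{ij} = gamma(|i - j|),
                       (r_p)_i = gamma(i),   i,j = 1..p.
Substitute the sample gammas (Toeplitz matrix and right-hand side of size 2):
  Gamma_p = [[1.6636, -0.0586], [-0.0586, 1.6636]]
  r_p     = [-0.0586, 1.0505]
Written out:
  1.6636 phi_1 - 0.0586 phi_2 = -0.0586
  -0.0586 phi_1 + 1.6636 phi_2 = 1.0505
Solve by Cramer's rule:
  det = gamma(0)^2 - gamma(1)^2 = (1.6636)^2 - (-0.0586)^2 = 2.76756496 - 0.00343396 = 2.764131
  phi_hat_1 = [gamma(1) gamma(0) - gamma(1) gamma(2)] / det = [(-0.0586)(1.6636) - (-0.0586)(1.0505)] / 2.764131 = -0.03592766 / 2.764131 = -0.013
  phi_hat_2 = [gamma(0) gamma(2) - gamma(1)^2] / det = [(1.6636)(1.0505) - (-0.0586)^2] / 2.764131 = 1.74417784 / 2.764131 = 0.631
So phi_hat = [-0.0130, 0.6310].
Therefore phi_hat_2 = 0.6310.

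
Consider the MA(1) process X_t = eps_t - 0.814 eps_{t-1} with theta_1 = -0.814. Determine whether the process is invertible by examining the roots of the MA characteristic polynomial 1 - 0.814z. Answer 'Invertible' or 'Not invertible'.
\text{Invertible}

The MA(q) characteristic polynomial is P(z) = 1 - 0.814z.
Invertibility requires all roots to lie outside the unit circle, i.e. |z| > 1 for every root.
This is linear in z: 1 + (-0.814) z = 0  =>  z = -1/(-0.814) = 1.228501,  |z| = 1.228501.
Moduli of all roots: 1.2285.
All moduli strictly greater than 1? Yes.
Verdict: Invertible.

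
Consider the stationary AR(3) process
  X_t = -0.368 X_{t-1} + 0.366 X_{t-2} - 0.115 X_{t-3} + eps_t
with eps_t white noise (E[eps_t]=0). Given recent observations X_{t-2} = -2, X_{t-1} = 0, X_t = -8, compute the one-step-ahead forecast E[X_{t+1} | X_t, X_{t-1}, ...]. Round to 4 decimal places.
E[X_{t+1} \mid \mathcal F_t] = 3.1740

For an AR(p) model X_t = c + sum_i phi_i X_{t-i} + eps_t, the
one-step-ahead conditional mean is
  E[X_{t+1} | X_t, ...] = c + sum_i phi_i X_{t+1-i}.
Substitute known values:
  E[X_{t+1} | ...] = (-0.368) * (-8) + (0.366) * (0) + (-0.115) * (-2)
                   = 3.1740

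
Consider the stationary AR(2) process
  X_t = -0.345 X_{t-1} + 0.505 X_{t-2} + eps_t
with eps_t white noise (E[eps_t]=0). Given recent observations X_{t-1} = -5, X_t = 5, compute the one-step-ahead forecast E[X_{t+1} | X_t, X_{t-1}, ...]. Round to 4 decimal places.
E[X_{t+1} \mid \mathcal F_t] = -4.2500

For an AR(p) model X_t = c + sum_i phi_i X_{t-i} + eps_t, the
one-step-ahead conditional mean is
  E[X_{t+1} | X_t, ...] = c + sum_i phi_i X_{t+1-i}.
Substitute known values:
  E[X_{t+1} | ...] = (-0.345) * (5) + (0.505) * (-5)
                   = -4.2500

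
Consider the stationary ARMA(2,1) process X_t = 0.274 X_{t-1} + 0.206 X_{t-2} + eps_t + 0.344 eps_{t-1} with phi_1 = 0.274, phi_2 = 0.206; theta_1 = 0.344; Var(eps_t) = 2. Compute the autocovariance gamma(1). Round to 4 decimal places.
\gamma(1) = 1.9758

Multiply the model equation by X_{t-k} and take expectations. With theta_0 = psi_0 = 1 and psi_j the MA(infinity) weights, this gives
  gamma(k) - sum_i phi_i gamma(k-i) = c_k,
  c_k = sigma^2 * sum_{j=k..q} theta_j psi_{j-k}   (c_k = 0 for k > q),
using gamma(-m) = gamma(m).
psi-weights needed (psi_j = theta_j + sum_i phi_i psi_{j-i}):
  psi_1 = theta_1 + phi_1 = 0.344 + (0.274) = 0.618
Right-hand sides:
  c_0 = sigma^2 (1 + theta_1 psi_1) = 2 * (1 + (0.344)(0.618)) = 2 * 1.212592 = 2.425184
  c_1 = sigma^2 theta_1 = 2 * (0.344) = 0.688
  c_2 = 0
Equations for k = 0, 1, 2 (AR order 2, c_2 = 0):
  (E0) gamma(0) = phi_1 gamma(1) + phi_2 gamma(2) + c_0
  (E1) gamma(1) = phi_1 gamma(0) + phi_2 gamma(1) + c_1
  (E2) gamma(2) = phi_1 gamma(1) + phi_2 gamma(0)
From (E1): gamma(1) = A gamma(0) + B with
  A = phi_1 / (1 - phi_2) = 0.274 / 0.794 = 0.345088,   B = c_1 / (1 - phi_2) = 0.688 / 0.794 = 0.866499.
Insert (E2) into (E0): gamma(0) (1 - phi_2^2) = phi_1 (1 + phi_2) gamma(1) + c_0.
  phi_1 (1 + phi_2) = (0.274)(1.206) = 0.330444,   1 - phi_2^2 = 0.957564.
Replace gamma(1) by A gamma(0) + B and collect gamma(0):
  gamma(0) [0.957564 - (0.330444)(0.345088)] = (0.330444)(0.866499) + 2.425184
  gamma(0) * 0.843532 = 2.711513
  gamma(0) = 2.711513 / 0.843532 = 3.214477.
  gamma(1) = A gamma(0) + B = (0.345088)(3.214477) + (0.866499) = 1.975777.
Therefore gamma(1) = 1.9758 (to 4 decimal places).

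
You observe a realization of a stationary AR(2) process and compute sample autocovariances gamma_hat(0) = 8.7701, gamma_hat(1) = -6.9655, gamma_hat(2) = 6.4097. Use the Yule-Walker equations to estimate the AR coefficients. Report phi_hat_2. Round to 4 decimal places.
\hat\phi_{2} = 0.2710

The Yule-Walker equations for an AR(p) process read, in matrix form,
  Gamma_p phi = r_p,   with   (Gamma_p)_{ij} = gamma(|i - j|),
                       (r_p)_i = gamma(i),   i,j = 1..p.
Substitute the sample gammas (Toeplitz matrix and right-hand side of size 2):
  Gamma_p = [[8.7701, -6.9655], [-6.9655, 8.7701]]
  r_p     = [-6.9655, 6.4097]
Written out:
  8.7701 phi_1 - 6.9655 phi_2 = -6.9655
  -6.9655 phi_1 + 8.7701 phi_2 = 6.4097
Solve by Cramer's rule:
  det = gamma(0)^2 - gamma(1)^2 = (8.7701)^2 - (-6.9655)^2 = 76.91465401 - 48.51819025 = 28.39646376
  phi_hat_1 = [gamma(1) gamma(0) - gamma(1) gamma(2)] / det = [(-6.9655)(8.7701) - (-6.9655)(6.4097)] / 28.39646376 = -16.4413662 / 28.39646376 = -0.579
  phi_hat_2 = [gamma(0) gamma(2) - gamma(1)^2] / det = [(8.7701)(6.4097) - (-6.9655)^2] / 28.39646376 = 7.69551972 / 28.39646376 = 0.271
So phi_hat = [-0.5790, 0.2710].
Therefore phi_hat_2 = 0.2710.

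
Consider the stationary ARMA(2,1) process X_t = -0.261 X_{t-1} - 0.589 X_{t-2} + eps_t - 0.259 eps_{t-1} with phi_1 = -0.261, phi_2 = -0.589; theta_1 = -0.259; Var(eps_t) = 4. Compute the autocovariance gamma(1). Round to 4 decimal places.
\gamma(1) = -1.8432

Multiply the model equation by X_{t-k} and take expectations. With theta_0 = psi_0 = 1 and psi_j the MA(infinity) weights, this gives
  gamma(k) - sum_i phi_i gamma(k-i) = c_k,
  c_k = sigma^2 * sum_{j=k..q} theta_j psi_{j-k}   (c_k = 0 for k > q),
using gamma(-m) = gamma(m).
psi-weights needed (psi_j = theta_j + sum_i phi_i psi_{j-i}):
  psi_1 = theta_1 + phi_1 = -0.259 + (-0.261) = -0.52
Right-hand sides:
  c_0 = sigma^2 (1 + theta_1 psi_1) = 4 * (1 + (-0.259)(-0.52)) = 4 * 1.13468 = 4.53872
  c_1 = sigma^2 theta_1 = 4 * (-0.259) = -1.036
  c_2 = 0
Equations for k = 0, 1, 2 (AR order 2, c_2 = 0):
  (E0) gamma(0) = phi_1 gamma(1) + phi_2 gamma(2) + c_0
  (E1) gamma(1) = phi_1 gamma(0) + phi_2 gamma(1) + c_1
  (E2) gamma(2) = phi_1 gamma(1) + phi_2 gamma(0)
From (E1): gamma(1) = A gamma(0) + B with
  A = phi_1 / (1 - phi_2) = -0.261 / 1.589 = -0.164254,   B = c_1 / (1 - phi_2) = -1.036 / 1.589 = -0.651982.
Insert (E2) into (E0): gamma(0) (1 - phi_2^2) = phi_1 (1 + phi_2) gamma(1) + c_0.
  phi_1 (1 + phi_2) = (-0.261)(0.411) = -0.107271,   1 - phi_2^2 = 0.653079.
Replace gamma(1) by A gamma(0) + B and collect gamma(0):
  gamma(0) [0.653079 - (-0.107271)(-0.164254)] = (-0.107271)(-0.651982) + 4.53872
  gamma(0) * 0.635459 = 4.608659
  gamma(0) = 4.608659 / 0.635459 = 7.252485.
  gamma(1) = A gamma(0) + B = (-0.164254)(7.252485) + (-0.651982) = -1.843234.
Therefore gamma(1) = -1.8432 (to 4 decimal places).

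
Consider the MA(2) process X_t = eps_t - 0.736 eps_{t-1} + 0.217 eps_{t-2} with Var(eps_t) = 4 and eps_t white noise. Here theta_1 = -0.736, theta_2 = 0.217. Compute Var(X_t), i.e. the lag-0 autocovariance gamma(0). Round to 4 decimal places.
\gamma(0) = 6.3551

For an MA(q) process X_t = eps_t + sum_i theta_i eps_{t-i} with
Var(eps_t) = sigma^2, the variance is
  gamma(0) = sigma^2 * (1 + sum_i theta_i^2).
  sum_i theta_i^2 = (-0.736)^2 + (0.217)^2 = 0.541696 + 0.047089 = 0.588785.
  gamma(0) = 4 * (1 + 0.588785) = 4 * 1.588785 = 6.35514, which rounds to 6.3551.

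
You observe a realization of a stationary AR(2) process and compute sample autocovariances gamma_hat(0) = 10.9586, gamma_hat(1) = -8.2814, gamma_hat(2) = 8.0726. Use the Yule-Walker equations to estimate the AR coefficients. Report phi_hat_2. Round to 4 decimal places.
\hat\phi_{2} = 0.3860

The Yule-Walker equations for an AR(p) process read, in matrix form,
  Gamma_p phi = r_p,   with   (Gamma_p)_{ij} = gamma(|i - j|),
                       (r_p)_i = gamma(i),   i,j = 1..p.
Substitute the sample gammas (Toeplitz matrix and right-hand side of size 2):
  Gamma_p = [[10.9586, -8.2814], [-8.2814, 10.9586]]
  r_p     = [-8.2814, 8.0726]
Written out:
  10.9586 phi_1 - 8.2814 phi_2 = -8.2814
  -8.2814 phi_1 + 10.9586 phi_2 = 8.0726
Solve by Cramer's rule:
  det = gamma(0)^2 - gamma(1)^2 = (10.9586)^2 - (-8.2814)^2 = 120.09091396 - 68.58158596 = 51.509328
  phi_hat_1 = [gamma(1) gamma(0) - gamma(1) gamma(2)] / det = [(-8.2814)(10.9586) - (-8.2814)(8.0726)] / 51.509328 = -23.9001204 / 51.509328 = -0.464
  phi_hat_2 = [gamma(0) gamma(2) - gamma(1)^2] / det = [(10.9586)(8.0726) - (-8.2814)^2] / 51.509328 = 19.8828084 / 51.509328 = 0.386
So phi_hat = [-0.4640, 0.3860].
Therefore phi_hat_2 = 0.3860.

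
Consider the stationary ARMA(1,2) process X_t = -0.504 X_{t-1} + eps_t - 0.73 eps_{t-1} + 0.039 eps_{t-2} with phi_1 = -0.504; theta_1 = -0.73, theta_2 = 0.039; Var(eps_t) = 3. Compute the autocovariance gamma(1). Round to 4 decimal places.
\gamma(1) = -7.0342

Multiply the model equation by X_{t-k} and take expectations. With theta_0 = psi_0 = 1 and psi_j the MA(infinity) weights, this gives
  gamma(k) - sum_i phi_i gamma(k-i) = c_k,
  c_k = sigma^2 * sum_{j=k..q} theta_j psi_{j-k}   (c_k = 0 for k > q),
using gamma(-m) = gamma(m).
psi-weights needed (psi_j = theta_j + sum_i phi_i psi_{j-i}):
  psi_1 = theta_1 + phi_1 = -0.73 + (-0.504) = -1.234
  psi_2 = theta_2 + phi_1 psi_1 = 0.039 + (-0.504)(-1.234) = 0.660936
Right-hand sides:
  c_0 = sigma^2 (1 + theta_1 psi_1 + theta_2 psi_2) = 3 * (1 + (-0.73)(-1.234) + (0.039)(0.660936)) = 3 * 1.926597 = 5.77979
  c_1 = sigma^2 (theta_1 + theta_2 psi_1) = 3 * (-0.73 + (0.039)(-1.234)) = -2.334378
  c_2 = sigma^2 theta_2 = 3 * (0.039) = 0.117
Equations for k = 0 and k = 1 (AR order 1):
  gamma(0) = phi_1 gamma(1) + c_0
  gamma(1) = phi_1 gamma(0) + c_1
Substituting the second into the first: gamma(0) (1 - phi_1^2) = c_0 + phi_1 c_1, so
  gamma(0) = (c_0 + phi_1 c_1) / (1 - phi_1^2) = (5.77979 + (-0.504)(-2.334378)) / (1 - (-0.504)^2) = 6.956316 / 0.745984 = 9.32502.
  gamma(1) = phi_1 gamma(0) + c_1 = (-0.504)(9.32502) + (-2.334378) = -7.034188.
Therefore gamma(1) = -7.0342 (to 4 decimal places).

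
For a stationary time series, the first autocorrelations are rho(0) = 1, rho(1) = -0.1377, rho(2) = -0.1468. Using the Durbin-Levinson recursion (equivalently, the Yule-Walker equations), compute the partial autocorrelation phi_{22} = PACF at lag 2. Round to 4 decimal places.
\phi_{22} = -0.1690

The PACF at lag k is phi_{kk}, the last component of the solution
to the Yule-Walker system G_k phi = r_k where
  (G_k)_{ij} = rho(|i - j|), (r_k)_i = rho(i), i,j = 1..k.
Equivalently, Durbin-Levinson gives phi_{kk} iteratively:
  phi_{11} = rho(1)
  phi_{kk} = [rho(k) - sum_{j=1..k-1} phi_{k-1,j} rho(k-j)]
            / [1 - sum_{j=1..k-1} phi_{k-1,j} rho(j)],
  phi_{k,j} = phi_{k-1,j} - phi_{kk} phi_{k-1,k-j},  j = 1..k-1.
Step k = 1:
  phi_11 = rho(1) = -0.1377.
Step k = 2:
  phi_22 = [rho(2) - phi_11 rho(1)] / [1 - phi_11 rho(1)] = [-0.1468 - (-0.1377)(-0.1377)] / [1 - (-0.1377)(-0.1377)]
         = -0.16576129 / 0.98103871 = -0.169.
Therefore phi_{22} = -0.1690.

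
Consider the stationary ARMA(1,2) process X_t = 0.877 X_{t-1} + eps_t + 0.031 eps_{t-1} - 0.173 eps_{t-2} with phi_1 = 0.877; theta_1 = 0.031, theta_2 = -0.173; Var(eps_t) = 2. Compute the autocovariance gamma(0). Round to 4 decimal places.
\gamma(0) = 7.0146

Multiply the model equation by X_{t-k} and take expectations. With theta_0 = psi_0 = 1 and psi_j the MA(infinity) weights, this gives
  gamma(k) - sum_i phi_i gamma(k-i) = c_k,
  c_k = sigma^2 * sum_{j=k..q} theta_j psi_{j-k}   (c_k = 0 for k > q),
using gamma(-m) = gamma(m).
psi-weights needed (psi_j = theta_j + sum_i phi_i psi_{j-i}):
  psi_1 = theta_1 + phi_1 = 0.031 + (0.877) = 0.908
  psi_2 = theta_2 + phi_1 psi_1 = -0.173 + (0.877)(0.908) = 0.623316
Right-hand sides:
  c_0 = sigma^2 (1 + theta_1 psi_1 + theta_2 psi_2) = 2 * (1 + (0.031)(0.908) + (-0.173)(0.623316)) = 2 * 0.920314 = 1.840629
  c_1 = sigma^2 (theta_1 + theta_2 psi_1) = 2 * (0.031 + (-0.173)(0.908)) = -0.252168
  c_2 = sigma^2 theta_2 = 2 * (-0.173) = -0.346
Equations for k = 0 and k = 1 (AR order 1):
  gamma(0) = phi_1 gamma(1) + c_0
  gamma(1) = phi_1 gamma(0) + c_1
Substituting the second into the first: gamma(0) (1 - phi_1^2) = c_0 + phi_1 c_1, so
  gamma(0) = (c_0 + phi_1 c_1) / (1 - phi_1^2) = (1.840629 + (0.877)(-0.252168)) / (1 - (0.877)^2) = 1.619477 / 0.230871 = 7.014642.
Therefore gamma(0) = 7.0146 (to 4 decimal places).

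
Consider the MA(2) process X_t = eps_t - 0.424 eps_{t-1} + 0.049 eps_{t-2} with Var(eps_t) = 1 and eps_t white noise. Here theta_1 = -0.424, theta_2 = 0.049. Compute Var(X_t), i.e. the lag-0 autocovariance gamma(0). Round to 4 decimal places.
\gamma(0) = 1.1822

For an MA(q) process X_t = eps_t + sum_i theta_i eps_{t-i} with
Var(eps_t) = sigma^2, the variance is
  gamma(0) = sigma^2 * (1 + sum_i theta_i^2).
  sum_i theta_i^2 = (-0.424)^2 + (0.049)^2 = 0.179776 + 0.002401 = 0.182177.
  gamma(0) = 1 * (1 + 0.182177) = 1 * 1.182177 = 1.182177, which rounds to 1.1822.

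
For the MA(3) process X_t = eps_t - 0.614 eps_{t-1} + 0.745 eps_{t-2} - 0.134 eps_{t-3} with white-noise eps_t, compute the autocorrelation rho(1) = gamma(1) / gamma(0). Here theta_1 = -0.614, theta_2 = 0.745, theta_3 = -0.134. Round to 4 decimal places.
\rho(1) = -0.6007

For an MA(q) process with theta_0 = 1, the autocovariance is
  gamma(k) = sigma^2 * sum_{i=0..q-k} theta_i * theta_{i+k},
and rho(k) = gamma(k) / gamma(0). Sigma^2 cancels.
  numerator   = (1)*(-0.614) + (-0.614)*(0.745) + (0.745)*(-0.134) = -1.17126.
  denominator = (1)^2 + (-0.614)^2 + (0.745)^2 + (-0.134)^2 = 1.949977.
  rho(1) = -1.17126 / 1.949977 = -0.6007.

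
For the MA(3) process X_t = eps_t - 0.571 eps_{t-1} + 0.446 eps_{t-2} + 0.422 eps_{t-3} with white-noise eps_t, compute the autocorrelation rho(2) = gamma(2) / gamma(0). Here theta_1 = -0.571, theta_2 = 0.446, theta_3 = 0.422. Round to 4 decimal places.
\rho(2) = 0.1204

For an MA(q) process with theta_0 = 1, the autocovariance is
  gamma(k) = sigma^2 * sum_{i=0..q-k} theta_i * theta_{i+k},
and rho(k) = gamma(k) / gamma(0). Sigma^2 cancels.
  numerator   = (1)*(0.446) + (-0.571)*(0.422) = 0.205038.
  denominator = (1)^2 + (-0.571)^2 + (0.446)^2 + (0.422)^2 = 1.703041.
  rho(2) = 0.205038 / 1.703041 = 0.1204.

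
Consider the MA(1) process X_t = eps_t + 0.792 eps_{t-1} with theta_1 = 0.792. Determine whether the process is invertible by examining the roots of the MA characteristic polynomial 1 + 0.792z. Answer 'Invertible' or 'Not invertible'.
\text{Invertible}

The MA(q) characteristic polynomial is P(z) = 1 + 0.792z.
Invertibility requires all roots to lie outside the unit circle, i.e. |z| > 1 for every root.
This is linear in z: 1 + (0.792) z = 0  =>  z = -1/(0.792) = -1.262626,  |z| = 1.262626.
Moduli of all roots: 1.2626.
All moduli strictly greater than 1? Yes.
Verdict: Invertible.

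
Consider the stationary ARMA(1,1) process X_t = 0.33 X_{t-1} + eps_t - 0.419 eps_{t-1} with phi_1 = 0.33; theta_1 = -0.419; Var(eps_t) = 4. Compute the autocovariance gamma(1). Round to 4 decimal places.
\gamma(1) = -0.3443

Multiply the model equation by X_{t-k} and take expectations. With theta_0 = psi_0 = 1 and psi_j the MA(infinity) weights, this gives
  gamma(k) - sum_i phi_i gamma(k-i) = c_k,
  c_k = sigma^2 * sum_{j=k..q} theta_j psi_{j-k}   (c_k = 0 for k > q),
using gamma(-m) = gamma(m).
psi-weights needed (psi_j = theta_j + sum_i phi_i psi_{j-i}):
  psi_1 = theta_1 + phi_1 = -0.419 + (0.33) = -0.089
Right-hand sides:
  c_0 = sigma^2 (1 + theta_1 psi_1) = 4 * (1 + (-0.419)(-0.089)) = 4 * 1.037291 = 4.149164
  c_1 = sigma^2 theta_1 = 4 * (-0.419) = -1.676
  c_2 = 0
Equations for k = 0 and k = 1 (AR order 1):
  gamma(0) = phi_1 gamma(1) + c_0
  gamma(1) = phi_1 gamma(0) + c_1
Substituting the second into the first: gamma(0) (1 - phi_1^2) = c_0 + phi_1 c_1, so
  gamma(0) = (c_0 + phi_1 c_1) / (1 - phi_1^2) = (4.149164 + (0.33)(-1.676)) / (1 - (0.33)^2) = 3.596084 / 0.8911 = 4.035556.
  gamma(1) = phi_1 gamma(0) + c_1 = (0.33)(4.035556) + (-1.676) = -0.344267.
Therefore gamma(1) = -0.3443 (to 4 decimal places).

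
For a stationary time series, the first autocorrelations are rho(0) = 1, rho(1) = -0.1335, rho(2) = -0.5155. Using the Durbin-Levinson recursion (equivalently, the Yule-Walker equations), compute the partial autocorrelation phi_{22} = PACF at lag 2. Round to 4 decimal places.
\phi_{22} = -0.5430

The PACF at lag k is phi_{kk}, the last component of the solution
to the Yule-Walker system G_k phi = r_k where
  (G_k)_{ij} = rho(|i - j|), (r_k)_i = rho(i), i,j = 1..k.
Equivalently, Durbin-Levinson gives phi_{kk} iteratively:
  phi_{11} = rho(1)
  phi_{kk} = [rho(k) - sum_{j=1..k-1} phi_{k-1,j} rho(k-j)]
            / [1 - sum_{j=1..k-1} phi_{k-1,j} rho(j)],
  phi_{k,j} = phi_{k-1,j} - phi_{kk} phi_{k-1,k-j},  j = 1..k-1.
Step k = 1:
  phi_11 = rho(1) = -0.1335.
Step k = 2:
  phi_22 = [rho(2) - phi_11 rho(1)] / [1 - phi_11 rho(1)] = [-0.5155 - (-0.1335)(-0.1335)] / [1 - (-0.1335)(-0.1335)]
         = -0.53332225 / 0.98217775 = -0.543.
Therefore phi_{22} = -0.5430.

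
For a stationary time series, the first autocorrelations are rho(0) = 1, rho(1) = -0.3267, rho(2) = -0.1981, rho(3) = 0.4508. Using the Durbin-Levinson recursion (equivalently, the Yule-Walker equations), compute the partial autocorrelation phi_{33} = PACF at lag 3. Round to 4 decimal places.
\phi_{33} = 0.3199

The PACF at lag k is phi_{kk}, the last component of the solution
to the Yule-Walker system G_k phi = r_k where
  (G_k)_{ij} = rho(|i - j|), (r_k)_i = rho(i), i,j = 1..k.
Equivalently, Durbin-Levinson gives phi_{kk} iteratively:
  phi_{11} = rho(1)
  phi_{kk} = [rho(k) - sum_{j=1..k-1} phi_{k-1,j} rho(k-j)]
            / [1 - sum_{j=1..k-1} phi_{k-1,j} rho(j)],
  phi_{k,j} = phi_{k-1,j} - phi_{kk} phi_{k-1,k-j},  j = 1..k-1.
Step k = 1:
  phi_11 = rho(1) = -0.3267.
Step k = 2:
  phi_22 = [rho(2) - phi_11 rho(1)] / [1 - phi_11 rho(1)] = [-0.1981 - (-0.3267)(-0.3267)] / [1 - (-0.3267)(-0.3267)]
         = -0.30483289 / 0.89326711 = -0.341256.
  Update: phi_21 = phi_11 - phi_22 phi_11 = -0.3267 - (-0.341256)(-0.3267) = -0.438188.
Step k = 3:
  phi_33 = [rho(3) - phi_21 rho(2) - phi_22 rho(1)] / [1 - phi_21 rho(1) - phi_22 rho(2)]
    numerator   = 0.4508 - (-0.438188)(-0.1981) - (-0.341256)(-0.3267) = 0.2525065
    denominator = 1 - (-0.438188)(-0.3267) - (-0.341256)(-0.1981) = 0.78924101
  phi_33 = 0.2525065 / 0.78924101 = 0.3199.
Therefore phi_{33} = 0.3199.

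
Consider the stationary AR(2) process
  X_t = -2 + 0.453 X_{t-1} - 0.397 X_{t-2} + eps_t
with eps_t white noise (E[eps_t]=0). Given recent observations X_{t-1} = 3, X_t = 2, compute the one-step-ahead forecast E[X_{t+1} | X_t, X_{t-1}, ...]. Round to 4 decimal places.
E[X_{t+1} \mid \mathcal F_t] = -2.2850

For an AR(p) model X_t = c + sum_i phi_i X_{t-i} + eps_t, the
one-step-ahead conditional mean is
  E[X_{t+1} | X_t, ...] = c + sum_i phi_i X_{t+1-i}.
Substitute known values:
  E[X_{t+1} | ...] = -2 + (0.453) * (2) + (-0.397) * (3)
                   = -2.2850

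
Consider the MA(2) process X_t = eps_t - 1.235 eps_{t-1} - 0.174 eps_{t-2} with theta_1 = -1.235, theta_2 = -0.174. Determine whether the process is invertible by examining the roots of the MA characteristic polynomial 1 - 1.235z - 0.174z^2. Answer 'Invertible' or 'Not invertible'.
\text{Not invertible}

The MA(q) characteristic polynomial is P(z) = 1 - 1.235z - 0.174z^2.
Invertibility requires all roots to lie outside the unit circle, i.e. |z| > 1 for every root.
Set 1 + (-1.235) z + (-0.174) z^2 = 0, i.e. a z^2 + b z + c = 0 with a = -0.174, b = -1.235, c = 1.
Discriminant D = b^2 - 4ac = (-1.235)^2 - 4*(-0.174)*1 = 1.525225 - (-0.696) = 2.221225.
D >= 0, so the roots are real: z = (-b +/- sqrt(D)) / (2a) = (1.235 +/- 1.490377) / (-0.348).
  z_1 = (1.235 + 1.490377) / (-0.348) = -7.8315,   |z_1| = 7.8315.
  z_2 = (1.235 - 1.490377) / (-0.348) = 0.7338,   |z_2| = 0.7338.
Moduli of all roots: 7.8315, 0.7338.
All moduli strictly greater than 1? No.
Verdict: Not invertible.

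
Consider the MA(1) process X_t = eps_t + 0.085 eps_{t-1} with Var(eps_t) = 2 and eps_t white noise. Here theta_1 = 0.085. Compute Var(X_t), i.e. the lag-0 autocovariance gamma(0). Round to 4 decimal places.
\gamma(0) = 2.0145

For an MA(q) process X_t = eps_t + sum_i theta_i eps_{t-i} with
Var(eps_t) = sigma^2, the variance is
  gamma(0) = sigma^2 * (1 + sum_i theta_i^2).
  sum_i theta_i^2 = (0.085)^2 = 0.007225.
  gamma(0) = 2 * (1 + 0.007225) = 2 * 1.007225 = 2.01445, which rounds to 2.0145.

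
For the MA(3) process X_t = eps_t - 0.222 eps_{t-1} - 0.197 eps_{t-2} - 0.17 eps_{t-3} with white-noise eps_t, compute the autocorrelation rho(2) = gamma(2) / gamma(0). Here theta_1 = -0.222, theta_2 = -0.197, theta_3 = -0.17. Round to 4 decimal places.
\rho(2) = -0.1426

For an MA(q) process with theta_0 = 1, the autocovariance is
  gamma(k) = sigma^2 * sum_{i=0..q-k} theta_i * theta_{i+k},
and rho(k) = gamma(k) / gamma(0). Sigma^2 cancels.
  numerator   = (1)*(-0.197) + (-0.222)*(-0.17) = -0.15926.
  denominator = (1)^2 + (-0.222)^2 + (-0.197)^2 + (-0.17)^2 = 1.116993.
  rho(2) = -0.15926 / 1.116993 = -0.1426.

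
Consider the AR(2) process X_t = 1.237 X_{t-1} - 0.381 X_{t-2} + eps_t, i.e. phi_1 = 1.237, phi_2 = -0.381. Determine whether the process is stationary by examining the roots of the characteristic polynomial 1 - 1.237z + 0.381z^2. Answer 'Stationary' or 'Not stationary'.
\text{Stationary}

The AR(p) characteristic polynomial is P(z) = 1 - 1.237z + 0.381z^2.
Stationarity requires all roots to lie outside the unit circle, i.e. |z| > 1 for every root.
Set 1 + (-1.237) z + (0.381) z^2 = 0, i.e. a z^2 + b z + c = 0 with a = 0.381, b = -1.237, c = 1.
Discriminant D = b^2 - 4ac = (-1.237)^2 - 4*(0.381)*1 = 1.530169 - (1.524) = 0.006169.
D >= 0, so the roots are real: z = (-b +/- sqrt(D)) / (2a) = (1.237 +/- 0.078543) / (0.762).
  z_1 = (1.237 + 0.078543) / (0.762) = 1.7264,   |z_1| = 1.7264.
  z_2 = (1.237 - 0.078543) / (0.762) = 1.5203,   |z_2| = 1.5203.
Moduli of all roots: 1.7264, 1.5203.
All moduli strictly greater than 1? Yes.
Verdict: Stationary.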